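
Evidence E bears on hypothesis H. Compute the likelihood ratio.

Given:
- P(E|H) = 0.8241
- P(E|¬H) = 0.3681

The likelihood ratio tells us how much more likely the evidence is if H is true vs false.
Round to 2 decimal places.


Likelihood Ratio (LR) = P(E|H) / P(E|¬H)

LR = 0.8241 / 0.3681
   = 2.24

The evidence is 2.24 times more likely if H is true than if H is false.
Because LR exceeds 1, E is evidence for H.


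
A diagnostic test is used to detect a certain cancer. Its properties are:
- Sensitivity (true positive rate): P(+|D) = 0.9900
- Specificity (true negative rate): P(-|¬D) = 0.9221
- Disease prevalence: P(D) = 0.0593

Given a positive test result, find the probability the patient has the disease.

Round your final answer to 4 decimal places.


Let D = has disease, + = positive test

Given:
- P(D) = 0.0593 (prevalence)
- P(+|D) = 0.9900 (sensitivity)
- P(-|¬D) = 0.9221 (specificity)
- P(+|¬D) = 0.0779 (false positive rate = 1 - specificity)

Step 1: Find P(+)
P(+) = P(+|D)P(D) + P(+|¬D)P(¬D)
     = 0.9900 × 0.0593 + 0.0779 × 0.9407
     = 0.05870700 + 0.07328053
     = 0.13198753

Step 2: Apply Bayes' theorem for P(D|+)
P(D|+) = P(+|D)P(D) / P(+)
       = 0.05870700 / 0.13198753
       = 0.4448


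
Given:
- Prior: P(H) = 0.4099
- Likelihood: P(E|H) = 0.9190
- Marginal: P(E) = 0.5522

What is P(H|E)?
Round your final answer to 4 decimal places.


Using Bayes' theorem:

P(H|E) = P(E|H) × P(H) / P(E)
       = 0.9190 × 0.4099 / 0.5522
       = 0.37669810 / 0.5522
       = 0.6822

The evidence strengthens our belief in H.
Prior: 0.4099 → Posterior: 0.6822


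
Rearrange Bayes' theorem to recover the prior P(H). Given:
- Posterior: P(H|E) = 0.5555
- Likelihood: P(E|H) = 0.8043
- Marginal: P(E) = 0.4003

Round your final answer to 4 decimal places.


From Bayes' theorem: P(H|E) = P(E|H) × P(H) / P(E)

Rearranging for P(H):
P(H) = P(H|E) × P(E) / P(E|H)
     = 0.5555 × 0.4003 / 0.8043
     = 0.22236665 / 0.8043
     = 0.2765


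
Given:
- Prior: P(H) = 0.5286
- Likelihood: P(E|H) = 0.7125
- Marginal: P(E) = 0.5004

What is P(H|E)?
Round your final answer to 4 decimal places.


Using Bayes' theorem:

P(H|E) = P(E|H) × P(H) / P(E)
       = 0.7125 × 0.5286 / 0.5004
       = 0.37662750 / 0.5004
       = 0.7527

The evidence strengthens our belief in H.
Prior: 0.5286 → Posterior: 0.7527


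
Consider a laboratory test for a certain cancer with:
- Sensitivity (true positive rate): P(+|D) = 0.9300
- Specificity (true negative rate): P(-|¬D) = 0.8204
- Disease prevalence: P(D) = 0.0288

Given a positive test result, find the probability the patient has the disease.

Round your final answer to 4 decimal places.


Let D = has disease, + = positive test

Given:
- P(D) = 0.0288 (prevalence)
- P(+|D) = 0.9300 (sensitivity)
- P(-|¬D) = 0.8204 (specificity)
- P(+|¬D) = 0.1796 (false positive rate = 1 - specificity)

Step 1: Find P(+)
P(+) = P(+|D)P(D) + P(+|¬D)P(¬D)
     = 0.9300 × 0.0288 + 0.1796 × 0.9712
     = 0.02678400 + 0.17442752
     = 0.20121152

Step 2: Apply Bayes' theorem for P(D|+)
P(D|+) = P(+|D)P(D) / P(+)
       = 0.02678400 / 0.20121152
       = 0.1331


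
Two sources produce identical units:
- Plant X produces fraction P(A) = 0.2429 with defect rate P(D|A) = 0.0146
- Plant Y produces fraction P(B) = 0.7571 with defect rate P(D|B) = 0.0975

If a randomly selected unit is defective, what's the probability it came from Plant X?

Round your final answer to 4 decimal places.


Let A = from Plant X, D = defective

Given:
- P(A) = 0.2429, P(B) = 0.7571
- P(D|A) = 0.0146, P(D|B) = 0.0975

Step 1: Find P(D)
P(D) = P(D|A)P(A) + P(D|B)P(B)
     = 0.0146 × 0.2429 + 0.0975 × 0.7571
     = 0.00354634 + 0.07381725
     = 0.07736359

Step 2: Apply Bayes' theorem
P(A|D) = P(D|A)P(A) / P(D)
       = 0.00354634 / 0.07736359
       = 0.0458


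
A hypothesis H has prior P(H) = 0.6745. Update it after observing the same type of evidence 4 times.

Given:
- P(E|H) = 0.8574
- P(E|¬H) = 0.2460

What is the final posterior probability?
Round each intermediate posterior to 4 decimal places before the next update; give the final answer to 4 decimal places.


Sequential Bayesian updating:

Initial prior: P(H) = 0.6745

Update 1:
  P(E) = 0.8574 × 0.6745 + 0.2460 × 0.3255 = 0.57831630 + 0.08007300 = 0.65838930
  P(H|E) = 0.57831630 / 0.65838930 = 0.8784

Update 2:
  P(E) = 0.8574 × 0.8784 + 0.2460 × 0.1216 = 0.75314016 + 0.02991360 = 0.78305376
  P(H|E) = 0.75314016 / 0.78305376 = 0.9618

Update 3:
  P(E) = 0.8574 × 0.9618 + 0.2460 × 0.0382 = 0.82464732 + 0.00939720 = 0.83404452
  P(H|E) = 0.82464732 / 0.83404452 = 0.9887

Update 4:
  P(E) = 0.8574 × 0.9887 + 0.2460 × 0.0113 = 0.84771138 + 0.00277980 = 0.85049118
  P(H|E) = 0.84771138 / 0.85049118 = 0.9967

Final posterior: 0.9967


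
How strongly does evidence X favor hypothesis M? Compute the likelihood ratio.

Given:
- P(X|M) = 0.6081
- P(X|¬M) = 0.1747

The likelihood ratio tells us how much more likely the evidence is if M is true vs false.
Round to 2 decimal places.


Likelihood Ratio (LR) = P(X|M) / P(X|¬M)

LR = 0.6081 / 0.1747
   = 3.48

The evidence is 3.48 times more likely if M is true than if M is false.
Since LR > 1, the evidence supports M over ¬M.


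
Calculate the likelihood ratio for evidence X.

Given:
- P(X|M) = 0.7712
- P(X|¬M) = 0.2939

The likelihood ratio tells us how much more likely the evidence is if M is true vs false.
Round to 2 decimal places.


Likelihood Ratio (LR) = P(X|M) / P(X|¬M)

LR = 0.7712 / 0.2939
   = 2.62

The evidence is 2.62 times more likely if M is true than if M is false.
LR > 1, so observing X raises the odds in favor of M.


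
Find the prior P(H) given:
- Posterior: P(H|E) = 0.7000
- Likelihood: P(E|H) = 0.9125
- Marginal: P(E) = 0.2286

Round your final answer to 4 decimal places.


From Bayes' theorem: P(H|E) = P(E|H) × P(H) / P(E)

Rearranging for P(H):
P(H) = P(H|E) × P(E) / P(E|H)
     = 0.7000 × 0.2286 / 0.9125
     = 0.16002000 / 0.9125
     = 0.1754


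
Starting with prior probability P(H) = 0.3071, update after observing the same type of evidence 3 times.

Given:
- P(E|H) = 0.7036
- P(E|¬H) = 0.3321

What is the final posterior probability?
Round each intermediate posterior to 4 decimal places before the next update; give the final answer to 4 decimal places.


Sequential Bayesian updating:

Initial prior: P(H) = 0.3071

Update 1:
  P(E) = 0.7036 × 0.3071 + 0.3321 × 0.6929 = 0.21607556 + 0.23011209 = 0.44618765
  P(H|E) = 0.21607556 / 0.44618765 = 0.4843

Update 2:
  P(E) = 0.7036 × 0.4843 + 0.3321 × 0.5157 = 0.34075348 + 0.17126397 = 0.51201745
  P(H|E) = 0.34075348 / 0.51201745 = 0.6655

Update 3:
  P(E) = 0.7036 × 0.6655 + 0.3321 × 0.3345 = 0.46824580 + 0.11108745 = 0.57933325
  P(H|E) = 0.46824580 / 0.57933325 = 0.8082

Final posterior: 0.8082


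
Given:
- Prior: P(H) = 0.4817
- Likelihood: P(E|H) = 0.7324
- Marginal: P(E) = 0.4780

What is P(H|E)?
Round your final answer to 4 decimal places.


Using Bayes' theorem:

P(H|E) = P(E|H) × P(H) / P(E)
       = 0.7324 × 0.4817 / 0.4780
       = 0.35279708 / 0.4780
       = 0.7381

The evidence strengthens our belief in H.
Prior: 0.4817 → Posterior: 0.7381


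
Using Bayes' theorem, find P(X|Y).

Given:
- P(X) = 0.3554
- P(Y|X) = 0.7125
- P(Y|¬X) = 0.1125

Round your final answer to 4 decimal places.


Bayes' theorem: P(X|Y) = P(Y|X) × P(X) / P(Y)

Step 1: Calculate P(Y) using law of total probability
P(Y) = P(Y|X)P(X) + P(Y|¬X)P(¬X)
     = 0.7125 × 0.3554 + 0.1125 × 0.6446
     = 0.25322250 + 0.07251750
     = 0.32574000

Step 2: Apply Bayes' theorem
P(X|Y) = P(Y|X) × P(X) / P(Y)
       = 0.25322250 / 0.32574000
       = 0.7774


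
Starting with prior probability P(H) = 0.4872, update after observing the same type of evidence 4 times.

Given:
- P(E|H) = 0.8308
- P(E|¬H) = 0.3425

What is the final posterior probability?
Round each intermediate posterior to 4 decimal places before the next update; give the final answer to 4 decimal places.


Sequential Bayesian updating:

Initial prior: P(H) = 0.4872

Update 1:
  P(E) = 0.8308 × 0.4872 + 0.3425 × 0.5128 = 0.40476576 + 0.17563400 = 0.58039976
  P(H|E) = 0.40476576 / 0.58039976 = 0.6974

Update 2:
  P(E) = 0.8308 × 0.6974 + 0.3425 × 0.3026 = 0.57939992 + 0.10364050 = 0.68304042
  P(H|E) = 0.57939992 / 0.68304042 = 0.8483

Update 3:
  P(E) = 0.8308 × 0.8483 + 0.3425 × 0.1517 = 0.70476764 + 0.05195725 = 0.75672489
  P(H|E) = 0.70476764 / 0.75672489 = 0.9313

Update 4:
  P(E) = 0.8308 × 0.9313 + 0.3425 × 0.0687 = 0.77372404 + 0.02352975 = 0.79725379
  P(H|E) = 0.77372404 / 0.79725379 = 0.9705

Final posterior: 0.9705


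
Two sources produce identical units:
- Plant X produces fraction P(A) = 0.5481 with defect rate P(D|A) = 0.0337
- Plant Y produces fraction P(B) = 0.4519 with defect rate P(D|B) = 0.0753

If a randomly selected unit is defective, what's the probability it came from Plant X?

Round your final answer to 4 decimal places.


Let A = from Plant X, D = defective

Given:
- P(A) = 0.5481, P(B) = 0.4519
- P(D|A) = 0.0337, P(D|B) = 0.0753

Step 1: Find P(D)
P(D) = P(D|A)P(A) + P(D|B)P(B)
     = 0.0337 × 0.5481 + 0.0753 × 0.4519
     = 0.01847097 + 0.03402807
     = 0.05249904

Step 2: Apply Bayes' theorem
P(A|D) = P(D|A)P(A) / P(D)
       = 0.01847097 / 0.05249904
       = 0.3518


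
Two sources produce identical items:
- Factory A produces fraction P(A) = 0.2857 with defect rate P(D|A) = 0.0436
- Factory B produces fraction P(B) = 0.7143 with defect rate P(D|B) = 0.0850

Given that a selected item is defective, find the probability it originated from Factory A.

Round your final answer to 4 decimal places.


Let A = from Factory A, D = defective

Given:
- P(A) = 0.2857, P(B) = 0.7143
- P(D|A) = 0.0436, P(D|B) = 0.0850

Step 1: Find P(D)
P(D) = P(D|A)P(A) + P(D|B)P(B)
     = 0.0436 × 0.2857 + 0.0850 × 0.7143
     = 0.01245652 + 0.06071550
     = 0.07317202

Step 2: Apply Bayes' theorem
P(A|D) = P(D|A)P(A) / P(D)
       = 0.01245652 / 0.07317202
       = 0.1702


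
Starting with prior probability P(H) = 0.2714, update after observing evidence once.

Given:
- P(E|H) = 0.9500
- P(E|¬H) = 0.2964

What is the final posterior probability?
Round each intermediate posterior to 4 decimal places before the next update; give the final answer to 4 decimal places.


Sequential Bayesian updating:

Initial prior: P(H) = 0.2714

Update 1:
  P(E) = 0.9500 × 0.2714 + 0.2964 × 0.7286 = 0.25783000 + 0.21595704 = 0.47378704
  P(H|E) = 0.25783000 / 0.47378704 = 0.5442

Final posterior: 0.5442


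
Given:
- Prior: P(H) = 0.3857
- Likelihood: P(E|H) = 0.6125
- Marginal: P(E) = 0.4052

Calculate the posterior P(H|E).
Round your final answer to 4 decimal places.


Using Bayes' theorem:

P(H|E) = P(E|H) × P(H) / P(E)
       = 0.6125 × 0.3857 / 0.4052
       = 0.23624125 / 0.4052
       = 0.5830

The evidence strengthens our belief in H.
Prior: 0.3857 → Posterior: 0.5830


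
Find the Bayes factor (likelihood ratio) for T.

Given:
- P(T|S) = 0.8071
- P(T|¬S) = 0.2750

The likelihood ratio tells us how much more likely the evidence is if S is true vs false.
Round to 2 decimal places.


Likelihood Ratio (LR) = P(T|S) / P(T|¬S)

LR = 0.8071 / 0.2750
   = 2.93

The evidence is 2.93 times more likely if S is true than if S is false.
Since LR > 1, the evidence supports S over ¬S.


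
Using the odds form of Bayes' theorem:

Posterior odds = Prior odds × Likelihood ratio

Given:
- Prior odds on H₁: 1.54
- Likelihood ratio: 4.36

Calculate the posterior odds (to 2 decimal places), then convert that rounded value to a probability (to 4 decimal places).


Step 1: Calculate posterior odds
Posterior odds = Prior odds × LR
               = 1.54 × 4.36
               = 6.71

Step 2: Convert to probability
P(H₁|E) = Posterior odds / (1 + Posterior odds)
       = 6.71 / (1 + 6.71)
       = 6.71 / 7.71
       = 0.8703

The evidence increased P(H₁) from 0.6063 to 0.8703.


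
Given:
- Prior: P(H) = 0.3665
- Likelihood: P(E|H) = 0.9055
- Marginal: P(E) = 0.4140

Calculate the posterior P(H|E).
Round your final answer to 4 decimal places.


Using Bayes' theorem:

P(H|E) = P(E|H) × P(H) / P(E)
       = 0.9055 × 0.3665 / 0.4140
       = 0.33186575 / 0.4140
       = 0.8016

The evidence strengthens our belief in H.
Prior: 0.3665 → Posterior: 0.8016


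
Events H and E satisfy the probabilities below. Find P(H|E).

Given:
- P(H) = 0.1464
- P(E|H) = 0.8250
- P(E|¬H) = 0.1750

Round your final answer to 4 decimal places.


Bayes' theorem: P(H|E) = P(E|H) × P(H) / P(E)

Step 1: Calculate P(E) using law of total probability
P(E) = P(E|H)P(H) + P(E|¬H)P(¬H)
     = 0.8250 × 0.1464 + 0.1750 × 0.8536
     = 0.12078000 + 0.14938000
     = 0.27016000

Step 2: Apply Bayes' theorem
P(H|E) = P(E|H) × P(H) / P(E)
       = 0.12078000 / 0.27016000
       = 0.4471


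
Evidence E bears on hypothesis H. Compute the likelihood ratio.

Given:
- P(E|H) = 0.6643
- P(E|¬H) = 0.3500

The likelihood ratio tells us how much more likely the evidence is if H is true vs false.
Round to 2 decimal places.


Likelihood Ratio (LR) = P(E|H) / P(E|¬H)

LR = 0.6643 / 0.3500
   = 1.90

The evidence is 1.90 times more likely if H is true than if H is false.
Because LR exceeds 1, E is evidence for H.


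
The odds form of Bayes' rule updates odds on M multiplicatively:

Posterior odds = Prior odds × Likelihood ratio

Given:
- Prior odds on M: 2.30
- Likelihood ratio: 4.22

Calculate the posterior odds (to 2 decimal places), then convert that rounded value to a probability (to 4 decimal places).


Step 1: Calculate posterior odds
Posterior odds = Prior odds × LR
               = 2.30 × 4.22
               = 9.71

Step 2: Convert to probability
P(M|E) = Posterior odds / (1 + Posterior odds)
       = 9.71 / (1 + 9.71)
       = 9.71 / 10.71
       = 0.9066

The evidence increased P(M) from 0.6970 to 0.9066.


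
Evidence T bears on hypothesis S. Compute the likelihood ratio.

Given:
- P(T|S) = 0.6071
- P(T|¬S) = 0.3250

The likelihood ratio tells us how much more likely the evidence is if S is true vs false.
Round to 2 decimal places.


Likelihood Ratio (LR) = P(T|S) / P(T|¬S)

LR = 0.6071 / 0.3250
   = 1.87

The evidence is 1.87 times more likely if S is true than if S is false.
Since LR > 1, the evidence supports S over ¬S.


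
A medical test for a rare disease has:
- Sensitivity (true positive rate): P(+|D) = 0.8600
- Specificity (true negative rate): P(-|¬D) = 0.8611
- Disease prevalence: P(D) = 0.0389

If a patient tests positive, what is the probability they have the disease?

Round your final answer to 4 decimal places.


Let D = has disease, + = positive test

Given:
- P(D) = 0.0389 (prevalence)
- P(+|D) = 0.8600 (sensitivity)
- P(-|¬D) = 0.8611 (specificity)
- P(+|¬D) = 0.1389 (false positive rate = 1 - specificity)

Step 1: Find P(+)
P(+) = P(+|D)P(D) + P(+|¬D)P(¬D)
     = 0.8600 × 0.0389 + 0.1389 × 0.9611
     = 0.03345400 + 0.13349679
     = 0.16695079

Step 2: Apply Bayes' theorem for P(D|+)
P(D|+) = P(+|D)P(D) / P(+)
       = 0.03345400 / 0.16695079
       = 0.2004


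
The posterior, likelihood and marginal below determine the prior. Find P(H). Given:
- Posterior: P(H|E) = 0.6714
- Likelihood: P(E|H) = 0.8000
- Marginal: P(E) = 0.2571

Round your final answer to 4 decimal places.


From Bayes' theorem: P(H|E) = P(E|H) × P(H) / P(E)

Rearranging for P(H):
P(H) = P(H|E) × P(E) / P(E|H)
     = 0.6714 × 0.2571 / 0.8000
     = 0.17261694 / 0.8000
     = 0.2158


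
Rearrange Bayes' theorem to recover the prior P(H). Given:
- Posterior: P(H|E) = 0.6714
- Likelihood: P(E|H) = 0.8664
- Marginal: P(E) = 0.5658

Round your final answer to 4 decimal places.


From Bayes' theorem: P(H|E) = P(E|H) × P(H) / P(E)

Rearranging for P(H):
P(H) = P(H|E) × P(E) / P(E|H)
     = 0.6714 × 0.5658 / 0.8664
     = 0.37987812 / 0.8664
     = 0.4385


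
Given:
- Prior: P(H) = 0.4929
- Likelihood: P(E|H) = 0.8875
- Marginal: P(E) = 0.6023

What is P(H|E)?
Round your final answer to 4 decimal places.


Using Bayes' theorem:

P(H|E) = P(E|H) × P(H) / P(E)
       = 0.8875 × 0.4929 / 0.6023
       = 0.43744875 / 0.6023
       = 0.7263

The evidence strengthens our belief in H.
Prior: 0.4929 → Posterior: 0.7263


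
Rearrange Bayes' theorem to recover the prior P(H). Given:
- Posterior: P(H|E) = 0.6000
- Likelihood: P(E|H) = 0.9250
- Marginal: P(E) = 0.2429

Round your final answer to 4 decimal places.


From Bayes' theorem: P(H|E) = P(E|H) × P(H) / P(E)

Rearranging for P(H):
P(H) = P(H|E) × P(E) / P(E|H)
     = 0.6000 × 0.2429 / 0.9250
     = 0.14574000 / 0.9250
     = 0.1576


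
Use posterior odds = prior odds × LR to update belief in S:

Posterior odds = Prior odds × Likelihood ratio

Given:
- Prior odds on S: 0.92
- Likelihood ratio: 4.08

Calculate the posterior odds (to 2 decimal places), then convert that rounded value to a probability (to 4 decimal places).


Step 1: Calculate posterior odds
Posterior odds = Prior odds × LR
               = 0.92 × 4.08
               = 3.75

Step 2: Convert to probability
P(S|E) = Posterior odds / (1 + Posterior odds)
       = 3.75 / (1 + 3.75)
       = 3.75 / 4.75
       = 0.7895

The evidence increased P(S) from 0.4792 to 0.7895.


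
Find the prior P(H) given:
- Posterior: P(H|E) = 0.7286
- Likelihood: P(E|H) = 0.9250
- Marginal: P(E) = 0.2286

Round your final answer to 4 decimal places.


From Bayes' theorem: P(H|E) = P(E|H) × P(H) / P(E)

Rearranging for P(H):
P(H) = P(H|E) × P(E) / P(E|H)
     = 0.7286 × 0.2286 / 0.9250
     = 0.16655796 / 0.9250
     = 0.1801


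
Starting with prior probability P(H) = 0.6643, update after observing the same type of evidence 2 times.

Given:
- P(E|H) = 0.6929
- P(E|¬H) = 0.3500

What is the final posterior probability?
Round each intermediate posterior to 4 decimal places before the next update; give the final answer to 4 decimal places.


Sequential Bayesian updating:

Initial prior: P(H) = 0.6643

Update 1:
  P(E) = 0.6929 × 0.6643 + 0.3500 × 0.3357 = 0.46029347 + 0.11749500 = 0.57778847
  P(H|E) = 0.46029347 / 0.57778847 = 0.7966

Update 2:
  P(E) = 0.6929 × 0.7966 + 0.3500 × 0.2034 = 0.55196414 + 0.07119000 = 0.62315414
  P(H|E) = 0.55196414 / 0.62315414 = 0.8858

Final posterior: 0.8858


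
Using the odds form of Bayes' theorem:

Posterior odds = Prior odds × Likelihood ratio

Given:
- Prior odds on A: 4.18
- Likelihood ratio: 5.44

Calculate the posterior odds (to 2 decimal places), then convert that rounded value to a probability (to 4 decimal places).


Step 1: Calculate posterior odds
Posterior odds = Prior odds × LR
               = 4.18 × 5.44
               = 22.74

Step 2: Convert to probability
P(A|E) = Posterior odds / (1 + Posterior odds)
       = 22.74 / (1 + 22.74)
       = 22.74 / 23.74
       = 0.9579

The evidence increased P(A) from 0.8069 to 0.9579.


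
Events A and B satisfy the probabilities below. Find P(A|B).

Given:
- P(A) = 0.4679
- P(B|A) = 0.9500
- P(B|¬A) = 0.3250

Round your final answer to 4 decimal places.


Bayes' theorem: P(A|B) = P(B|A) × P(A) / P(B)

Step 1: Calculate P(B) using law of total probability
P(B) = P(B|A)P(A) + P(B|¬A)P(¬A)
     = 0.9500 × 0.4679 + 0.3250 × 0.5321
     = 0.44450500 + 0.17293250
     = 0.61743750

Step 2: Apply Bayes' theorem
P(A|B) = P(B|A) × P(A) / P(B)
       = 0.44450500 / 0.61743750
       = 0.7199


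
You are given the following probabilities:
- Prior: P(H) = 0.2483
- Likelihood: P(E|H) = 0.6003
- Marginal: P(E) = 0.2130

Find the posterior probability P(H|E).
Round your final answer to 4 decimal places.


Using Bayes' theorem:

P(H|E) = P(E|H) × P(H) / P(E)
       = 0.6003 × 0.2483 / 0.2130
       = 0.14905449 / 0.2130
       = 0.6998

The evidence strengthens our belief in H.
Prior: 0.2483 → Posterior: 0.6998


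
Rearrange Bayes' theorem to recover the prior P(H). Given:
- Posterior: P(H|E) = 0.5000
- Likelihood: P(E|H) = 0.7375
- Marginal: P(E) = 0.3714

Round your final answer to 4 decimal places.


From Bayes' theorem: P(H|E) = P(E|H) × P(H) / P(E)

Rearranging for P(H):
P(H) = P(H|E) × P(E) / P(E|H)
     = 0.5000 × 0.3714 / 0.7375
     = 0.18570000 / 0.7375
     = 0.2518


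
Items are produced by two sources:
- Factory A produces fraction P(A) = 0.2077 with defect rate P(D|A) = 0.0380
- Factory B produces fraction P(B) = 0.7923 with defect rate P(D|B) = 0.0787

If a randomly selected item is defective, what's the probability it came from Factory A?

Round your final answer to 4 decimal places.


Let A = from Factory A, D = defective

Given:
- P(A) = 0.2077, P(B) = 0.7923
- P(D|A) = 0.0380, P(D|B) = 0.0787

Step 1: Find P(D)
P(D) = P(D|A)P(A) + P(D|B)P(B)
     = 0.0380 × 0.2077 + 0.0787 × 0.7923
     = 0.00789260 + 0.06235401
     = 0.07024661

Step 2: Apply Bayes' theorem
P(A|D) = P(D|A)P(A) / P(D)
       = 0.00789260 / 0.07024661
       = 0.1124


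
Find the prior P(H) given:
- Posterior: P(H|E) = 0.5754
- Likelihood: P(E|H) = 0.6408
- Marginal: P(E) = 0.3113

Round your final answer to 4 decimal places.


From Bayes' theorem: P(H|E) = P(E|H) × P(H) / P(E)

Rearranging for P(H):
P(H) = P(H|E) × P(E) / P(E|H)
     = 0.5754 × 0.3113 / 0.6408
     = 0.17912202 / 0.6408
     = 0.2795


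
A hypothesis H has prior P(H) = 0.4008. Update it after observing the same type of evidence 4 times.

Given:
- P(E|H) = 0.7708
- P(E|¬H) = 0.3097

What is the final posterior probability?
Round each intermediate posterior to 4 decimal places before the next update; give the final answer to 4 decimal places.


Sequential Bayesian updating:

Initial prior: P(H) = 0.4008

Update 1:
  P(E) = 0.7708 × 0.4008 + 0.3097 × 0.5992 = 0.30893664 + 0.18557224 = 0.49450888
  P(H|E) = 0.30893664 / 0.49450888 = 0.6247

Update 2:
  P(E) = 0.7708 × 0.6247 + 0.3097 × 0.3753 = 0.48151876 + 0.11623041 = 0.59774917
  P(H|E) = 0.48151876 / 0.59774917 = 0.8056

Update 3:
  P(E) = 0.7708 × 0.8056 + 0.3097 × 0.1944 = 0.62095648 + 0.06020568 = 0.68116216
  P(H|E) = 0.62095648 / 0.68116216 = 0.9116

Update 4:
  P(E) = 0.7708 × 0.9116 + 0.3097 × 0.0884 = 0.70266128 + 0.02737748 = 0.73003876
  P(H|E) = 0.70266128 / 0.73003876 = 0.9625

Final posterior: 0.9625


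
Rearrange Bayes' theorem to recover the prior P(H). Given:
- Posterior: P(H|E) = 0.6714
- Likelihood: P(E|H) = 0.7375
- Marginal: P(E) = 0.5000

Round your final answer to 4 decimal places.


From Bayes' theorem: P(H|E) = P(E|H) × P(H) / P(E)

Rearranging for P(H):
P(H) = P(H|E) × P(E) / P(E|H)
     = 0.6714 × 0.5000 / 0.7375
     = 0.33570000 / 0.7375
     = 0.4552


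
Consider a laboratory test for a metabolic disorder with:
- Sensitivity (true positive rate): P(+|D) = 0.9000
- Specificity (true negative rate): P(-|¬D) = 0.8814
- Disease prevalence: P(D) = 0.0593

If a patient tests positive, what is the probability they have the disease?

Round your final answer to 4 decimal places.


Let D = has disease, + = positive test

Given:
- P(D) = 0.0593 (prevalence)
- P(+|D) = 0.9000 (sensitivity)
- P(-|¬D) = 0.8814 (specificity)
- P(+|¬D) = 0.1186 (false positive rate = 1 - specificity)

Step 1: Find P(+)
P(+) = P(+|D)P(D) + P(+|¬D)P(¬D)
     = 0.9000 × 0.0593 + 0.1186 × 0.9407
     = 0.05337000 + 0.11156702
     = 0.16493702

Step 2: Apply Bayes' theorem for P(D|+)
P(D|+) = P(+|D)P(D) / P(+)
       = 0.05337000 / 0.16493702
       = 0.3236


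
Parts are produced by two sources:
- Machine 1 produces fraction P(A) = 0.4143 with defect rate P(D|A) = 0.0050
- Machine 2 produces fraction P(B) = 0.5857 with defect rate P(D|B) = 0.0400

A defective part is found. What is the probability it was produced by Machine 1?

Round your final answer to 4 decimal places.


Let A = from Machine 1, D = defective

Given:
- P(A) = 0.4143, P(B) = 0.5857
- P(D|A) = 0.0050, P(D|B) = 0.0400

Step 1: Find P(D)
P(D) = P(D|A)P(A) + P(D|B)P(B)
     = 0.0050 × 0.4143 + 0.0400 × 0.5857
     = 0.00207150 + 0.02342800
     = 0.02549950

Step 2: Apply Bayes' theorem
P(A|D) = P(D|A)P(A) / P(D)
       = 0.00207150 / 0.02549950
       = 0.0812


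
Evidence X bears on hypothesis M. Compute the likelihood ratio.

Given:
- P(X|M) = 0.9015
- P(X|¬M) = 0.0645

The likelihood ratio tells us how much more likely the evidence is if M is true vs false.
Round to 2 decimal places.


Likelihood Ratio (LR) = P(X|M) / P(X|¬M)

LR = 0.9015 / 0.0645
   = 13.98

The evidence is 13.98 times more likely if M is true than if M is false.
Because LR exceeds 1, X is evidence for M.


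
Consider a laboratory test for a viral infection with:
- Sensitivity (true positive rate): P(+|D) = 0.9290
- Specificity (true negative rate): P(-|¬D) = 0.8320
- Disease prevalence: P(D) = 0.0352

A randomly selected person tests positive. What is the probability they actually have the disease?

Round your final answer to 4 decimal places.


Let D = has disease, + = positive test

Given:
- P(D) = 0.0352 (prevalence)
- P(+|D) = 0.9290 (sensitivity)
- P(-|¬D) = 0.8320 (specificity)
- P(+|¬D) = 0.1680 (false positive rate = 1 - specificity)

Step 1: Find P(+)
P(+) = P(+|D)P(D) + P(+|¬D)P(¬D)
     = 0.9290 × 0.0352 + 0.1680 × 0.9648
     = 0.03270080 + 0.16208640
     = 0.19478720

Step 2: Apply Bayes' theorem for P(D|+)
P(D|+) = P(+|D)P(D) / P(+)
       = 0.03270080 / 0.19478720
       = 0.1679


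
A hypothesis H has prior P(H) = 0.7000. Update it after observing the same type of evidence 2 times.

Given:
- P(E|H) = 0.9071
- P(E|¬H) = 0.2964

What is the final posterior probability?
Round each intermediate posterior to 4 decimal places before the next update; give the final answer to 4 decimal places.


Sequential Bayesian updating:

Initial prior: P(H) = 0.7000

Update 1:
  P(E) = 0.9071 × 0.7000 + 0.2964 × 0.3000 = 0.63497000 + 0.08892000 = 0.72389000
  P(H|E) = 0.63497000 / 0.72389000 = 0.8772

Update 2:
  P(E) = 0.9071 × 0.8772 + 0.2964 × 0.1228 = 0.79570812 + 0.03639792 = 0.83210604
  P(H|E) = 0.79570812 / 0.83210604 = 0.9563

Final posterior: 0.9563


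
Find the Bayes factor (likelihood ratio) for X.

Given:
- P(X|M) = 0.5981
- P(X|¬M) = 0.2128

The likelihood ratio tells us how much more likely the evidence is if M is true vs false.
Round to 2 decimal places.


Likelihood Ratio (LR) = P(X|M) / P(X|¬M)

LR = 0.5981 / 0.2128
   = 2.81

The evidence is 2.81 times more likely if M is true than if M is false.
Because LR exceeds 1, X is evidence for M.


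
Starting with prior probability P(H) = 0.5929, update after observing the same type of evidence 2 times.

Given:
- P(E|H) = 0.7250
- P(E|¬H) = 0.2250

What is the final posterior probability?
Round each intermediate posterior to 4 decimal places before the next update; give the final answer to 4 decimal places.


Sequential Bayesian updating:

Initial prior: P(H) = 0.5929

Update 1:
  P(E) = 0.7250 × 0.5929 + 0.2250 × 0.4071 = 0.42985250 + 0.09159750 = 0.52145000
  P(H|E) = 0.42985250 / 0.52145000 = 0.8243

Update 2:
  P(E) = 0.7250 × 0.8243 + 0.2250 × 0.1757 = 0.59761750 + 0.03953250 = 0.63715000
  P(H|E) = 0.59761750 / 0.63715000 = 0.9380

Final posterior: 0.9380


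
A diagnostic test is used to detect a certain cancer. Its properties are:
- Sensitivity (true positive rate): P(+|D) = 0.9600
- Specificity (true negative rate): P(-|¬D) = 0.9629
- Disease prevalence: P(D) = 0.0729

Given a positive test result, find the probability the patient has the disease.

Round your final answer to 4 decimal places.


Let D = has disease, + = positive test

Given:
- P(D) = 0.0729 (prevalence)
- P(+|D) = 0.9600 (sensitivity)
- P(-|¬D) = 0.9629 (specificity)
- P(+|¬D) = 0.0371 (false positive rate = 1 - specificity)

Step 1: Find P(+)
P(+) = P(+|D)P(D) + P(+|¬D)P(¬D)
     = 0.9600 × 0.0729 + 0.0371 × 0.9271
     = 0.06998400 + 0.03439541
     = 0.10437941

Step 2: Apply Bayes' theorem for P(D|+)
P(D|+) = P(+|D)P(D) / P(+)
       = 0.06998400 / 0.10437941
       = 0.6705


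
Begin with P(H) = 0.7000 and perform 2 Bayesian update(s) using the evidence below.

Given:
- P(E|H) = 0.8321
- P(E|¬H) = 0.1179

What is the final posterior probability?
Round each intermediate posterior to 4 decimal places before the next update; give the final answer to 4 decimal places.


Sequential Bayesian updating:

Initial prior: P(H) = 0.7000

Update 1:
  P(E) = 0.8321 × 0.7000 + 0.1179 × 0.3000 = 0.58247000 + 0.03537000 = 0.61784000
  P(H|E) = 0.58247000 / 0.61784000 = 0.9428

Update 2:
  P(E) = 0.8321 × 0.9428 + 0.1179 × 0.0572 = 0.78450388 + 0.00674388 = 0.79124776
  P(H|E) = 0.78450388 / 0.79124776 = 0.9915

Final posterior: 0.9915


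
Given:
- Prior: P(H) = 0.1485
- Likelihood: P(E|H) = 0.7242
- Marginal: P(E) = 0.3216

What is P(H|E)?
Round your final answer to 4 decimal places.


Using Bayes' theorem:

P(H|E) = P(E|H) × P(H) / P(E)
       = 0.7242 × 0.1485 / 0.3216
       = 0.10754370 / 0.3216
       = 0.3344

The evidence strengthens our belief in H.
Prior: 0.1485 → Posterior: 0.3344


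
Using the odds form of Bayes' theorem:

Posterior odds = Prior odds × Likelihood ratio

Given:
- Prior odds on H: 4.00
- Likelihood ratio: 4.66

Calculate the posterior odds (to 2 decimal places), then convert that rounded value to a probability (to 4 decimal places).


Step 1: Calculate posterior odds
Posterior odds = Prior odds × LR
               = 4.00 × 4.66
               = 18.64

Step 2: Convert to probability
P(H|E) = Posterior odds / (1 + Posterior odds)
       = 18.64 / (1 + 18.64)
       = 18.64 / 19.64
       = 0.9491

The evidence increased P(H) from 0.8000 to 0.9491.


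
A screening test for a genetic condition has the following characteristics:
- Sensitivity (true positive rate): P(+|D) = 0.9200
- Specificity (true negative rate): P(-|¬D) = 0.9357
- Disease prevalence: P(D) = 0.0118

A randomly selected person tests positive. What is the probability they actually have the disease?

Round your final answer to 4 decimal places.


Let D = has disease, + = positive test

Given:
- P(D) = 0.0118 (prevalence)
- P(+|D) = 0.9200 (sensitivity)
- P(-|¬D) = 0.9357 (specificity)
- P(+|¬D) = 0.0643 (false positive rate = 1 - specificity)

Step 1: Find P(+)
P(+) = P(+|D)P(D) + P(+|¬D)P(¬D)
     = 0.9200 × 0.0118 + 0.0643 × 0.9882
     = 0.01085600 + 0.06354126
     = 0.07439726

Step 2: Apply Bayes' theorem for P(D|+)
P(D|+) = P(+|D)P(D) / P(+)
       = 0.01085600 / 0.07439726
       = 0.1459


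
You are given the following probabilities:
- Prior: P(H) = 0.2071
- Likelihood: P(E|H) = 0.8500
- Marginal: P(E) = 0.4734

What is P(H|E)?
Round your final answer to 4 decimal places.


Using Bayes' theorem:

P(H|E) = P(E|H) × P(H) / P(E)
       = 0.8500 × 0.2071 / 0.4734
       = 0.17603500 / 0.4734
       = 0.3719

The evidence strengthens our belief in H.
Prior: 0.2071 → Posterior: 0.3719


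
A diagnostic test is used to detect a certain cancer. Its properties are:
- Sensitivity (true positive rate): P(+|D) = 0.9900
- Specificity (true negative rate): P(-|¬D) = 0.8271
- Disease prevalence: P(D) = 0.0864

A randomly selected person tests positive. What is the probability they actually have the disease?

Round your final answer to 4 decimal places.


Let D = has disease, + = positive test

Given:
- P(D) = 0.0864 (prevalence)
- P(+|D) = 0.9900 (sensitivity)
- P(-|¬D) = 0.8271 (specificity)
- P(+|¬D) = 0.1729 (false positive rate = 1 - specificity)

Step 1: Find P(+)
P(+) = P(+|D)P(D) + P(+|¬D)P(¬D)
     = 0.9900 × 0.0864 + 0.1729 × 0.9136
     = 0.08553600 + 0.15796144
     = 0.24349744

Step 2: Apply Bayes' theorem for P(D|+)
P(D|+) = P(+|D)P(D) / P(+)
       = 0.08553600 / 0.24349744
       = 0.3513


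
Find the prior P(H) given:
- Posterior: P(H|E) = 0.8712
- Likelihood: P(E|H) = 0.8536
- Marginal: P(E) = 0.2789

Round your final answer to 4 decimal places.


From Bayes' theorem: P(H|E) = P(E|H) × P(H) / P(E)

Rearranging for P(H):
P(H) = P(H|E) × P(E) / P(E|H)
     = 0.8712 × 0.2789 / 0.8536
     = 0.24297768 / 0.8536
     = 0.2847


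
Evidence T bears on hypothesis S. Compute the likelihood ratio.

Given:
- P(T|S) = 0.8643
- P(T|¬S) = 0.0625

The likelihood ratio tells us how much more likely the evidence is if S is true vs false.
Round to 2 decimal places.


Likelihood Ratio (LR) = P(T|S) / P(T|¬S)

LR = 0.8643 / 0.0625
   = 13.83

The evidence is 13.83 times more likely if S is true than if S is false.
LR > 1, so observing T raises the odds in favor of S.


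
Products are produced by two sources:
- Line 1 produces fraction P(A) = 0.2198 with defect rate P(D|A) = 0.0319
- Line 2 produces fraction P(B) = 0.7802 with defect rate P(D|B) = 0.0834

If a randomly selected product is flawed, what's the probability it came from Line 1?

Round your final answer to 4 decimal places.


Let A = from Line 1, D = flawed

Given:
- P(A) = 0.2198, P(B) = 0.7802
- P(D|A) = 0.0319, P(D|B) = 0.0834

Step 1: Find P(D)
P(D) = P(D|A)P(A) + P(D|B)P(B)
     = 0.0319 × 0.2198 + 0.0834 × 0.7802
     = 0.00701162 + 0.06506868
     = 0.07208030

Step 2: Apply Bayes' theorem
P(A|D) = P(D|A)P(A) / P(D)
       = 0.00701162 / 0.07208030
       = 0.0973


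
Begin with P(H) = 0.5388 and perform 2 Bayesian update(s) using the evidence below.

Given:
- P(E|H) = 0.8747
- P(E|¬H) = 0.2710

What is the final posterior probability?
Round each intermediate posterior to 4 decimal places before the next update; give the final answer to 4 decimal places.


Sequential Bayesian updating:

Initial prior: P(H) = 0.5388

Update 1:
  P(E) = 0.8747 × 0.5388 + 0.2710 × 0.4612 = 0.47128836 + 0.12498520 = 0.59627356
  P(H|E) = 0.47128836 / 0.59627356 = 0.7904

Update 2:
  P(E) = 0.8747 × 0.7904 + 0.2710 × 0.2096 = 0.69136288 + 0.05680160 = 0.74816448
  P(H|E) = 0.69136288 / 0.74816448 = 0.9241

Final posterior: 0.9241


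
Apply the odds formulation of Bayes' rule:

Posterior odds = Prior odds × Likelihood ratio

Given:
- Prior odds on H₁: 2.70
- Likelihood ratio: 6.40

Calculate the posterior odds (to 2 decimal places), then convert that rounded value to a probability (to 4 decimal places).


Step 1: Calculate posterior odds
Posterior odds = Prior odds × LR
               = 2.70 × 6.40
               = 17.28

Step 2: Convert to probability
P(H₁|E) = Posterior odds / (1 + Posterior odds)
       = 17.28 / (1 + 17.28)
       = 17.28 / 18.28
       = 0.9453

The evidence increased P(H₁) from 0.7297 to 0.9453.


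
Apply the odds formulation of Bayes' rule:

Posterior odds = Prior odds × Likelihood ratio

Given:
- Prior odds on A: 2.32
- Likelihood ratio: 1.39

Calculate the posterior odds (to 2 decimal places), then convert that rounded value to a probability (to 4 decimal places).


Step 1: Calculate posterior odds
Posterior odds = Prior odds × LR
               = 2.32 × 1.39
               = 3.22

Step 2: Convert to probability
P(A|E) = Posterior odds / (1 + Posterior odds)
       = 3.22 / (1 + 3.22)
       = 3.22 / 4.22
       = 0.7630

The evidence increased P(A) from 0.6988 to 0.7630.


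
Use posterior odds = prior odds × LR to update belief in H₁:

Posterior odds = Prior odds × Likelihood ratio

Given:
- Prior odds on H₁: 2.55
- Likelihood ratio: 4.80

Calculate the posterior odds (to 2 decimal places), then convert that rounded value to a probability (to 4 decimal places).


Step 1: Calculate posterior odds
Posterior odds = Prior odds × LR
               = 2.55 × 4.80
               = 12.24

Step 2: Convert to probability
P(H₁|E) = Posterior odds / (1 + Posterior odds)
       = 12.24 / (1 + 12.24)
       = 12.24 / 13.24
       = 0.9245

The evidence increased P(H₁) from 0.7183 to 0.9245.


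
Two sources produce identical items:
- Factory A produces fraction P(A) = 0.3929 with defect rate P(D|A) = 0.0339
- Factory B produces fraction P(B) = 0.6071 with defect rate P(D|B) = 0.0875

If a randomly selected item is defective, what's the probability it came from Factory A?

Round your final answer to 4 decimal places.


Let A = from Factory A, D = defective

Given:
- P(A) = 0.3929, P(B) = 0.6071
- P(D|A) = 0.0339, P(D|B) = 0.0875

Step 1: Find P(D)
P(D) = P(D|A)P(A) + P(D|B)P(B)
     = 0.0339 × 0.3929 + 0.0875 × 0.6071
     = 0.01331931 + 0.05312125
     = 0.06644056

Step 2: Apply Bayes' theorem
P(A|D) = P(D|A)P(A) / P(D)
       = 0.01331931 / 0.06644056
       = 0.2005


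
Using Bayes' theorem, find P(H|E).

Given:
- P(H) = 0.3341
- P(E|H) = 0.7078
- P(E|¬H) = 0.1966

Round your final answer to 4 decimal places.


Bayes' theorem: P(H|E) = P(E|H) × P(H) / P(E)

Step 1: Calculate P(E) using law of total probability
P(E) = P(E|H)P(H) + P(E|¬H)P(¬H)
     = 0.7078 × 0.3341 + 0.1966 × 0.6659
     = 0.23647598 + 0.13091594
     = 0.36739192

Step 2: Apply Bayes' theorem
P(H|E) = P(E|H) × P(H) / P(E)
       = 0.23647598 / 0.36739192
       = 0.6437


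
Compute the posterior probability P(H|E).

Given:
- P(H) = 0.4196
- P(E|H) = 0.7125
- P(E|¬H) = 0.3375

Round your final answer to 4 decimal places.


Bayes' theorem: P(H|E) = P(E|H) × P(H) / P(E)

Step 1: Calculate P(E) using law of total probability
P(E) = P(E|H)P(H) + P(E|¬H)P(¬H)
     = 0.7125 × 0.4196 + 0.3375 × 0.5804
     = 0.29896500 + 0.19588500
     = 0.49485000

Step 2: Apply Bayes' theorem
P(H|E) = P(E|H) × P(H) / P(E)
       = 0.29896500 / 0.49485000
       = 0.6042


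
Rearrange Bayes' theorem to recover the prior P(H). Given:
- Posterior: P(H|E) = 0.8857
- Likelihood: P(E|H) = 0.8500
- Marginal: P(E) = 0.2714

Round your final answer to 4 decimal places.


From Bayes' theorem: P(H|E) = P(E|H) × P(H) / P(E)

Rearranging for P(H):
P(H) = P(H|E) × P(E) / P(E|H)
     = 0.8857 × 0.2714 / 0.8500
     = 0.24037898 / 0.8500
     = 0.2828


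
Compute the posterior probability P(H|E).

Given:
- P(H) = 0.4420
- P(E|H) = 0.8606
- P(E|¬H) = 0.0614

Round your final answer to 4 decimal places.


Bayes' theorem: P(H|E) = P(E|H) × P(H) / P(E)

Step 1: Calculate P(E) using law of total probability
P(E) = P(E|H)P(H) + P(E|¬H)P(¬H)
     = 0.8606 × 0.4420 + 0.0614 × 0.5580
     = 0.38038520 + 0.03426120
     = 0.41464640

Step 2: Apply Bayes' theorem
P(H|E) = P(E|H) × P(H) / P(E)
       = 0.38038520 / 0.41464640
       = 0.9174


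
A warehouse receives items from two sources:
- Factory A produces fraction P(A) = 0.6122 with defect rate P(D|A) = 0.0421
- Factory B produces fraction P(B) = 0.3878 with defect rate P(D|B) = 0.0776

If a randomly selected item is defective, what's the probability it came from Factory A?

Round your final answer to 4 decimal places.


Let A = from Factory A, D = defective

Given:
- P(A) = 0.6122, P(B) = 0.3878
- P(D|A) = 0.0421, P(D|B) = 0.0776

Step 1: Find P(D)
P(D) = P(D|A)P(A) + P(D|B)P(B)
     = 0.0421 × 0.6122 + 0.0776 × 0.3878
     = 0.02577362 + 0.03009328
     = 0.05586690

Step 2: Apply Bayes' theorem
P(A|D) = P(D|A)P(A) / P(D)
       = 0.02577362 / 0.05586690
       = 0.4613


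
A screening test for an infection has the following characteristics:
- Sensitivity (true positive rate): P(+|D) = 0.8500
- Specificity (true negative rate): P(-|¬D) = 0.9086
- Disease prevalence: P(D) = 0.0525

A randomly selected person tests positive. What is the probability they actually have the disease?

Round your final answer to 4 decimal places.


Let D = has disease, + = positive test

Given:
- P(D) = 0.0525 (prevalence)
- P(+|D) = 0.8500 (sensitivity)
- P(-|¬D) = 0.9086 (specificity)
- P(+|¬D) = 0.0914 (false positive rate = 1 - specificity)

Step 1: Find P(+)
P(+) = P(+|D)P(D) + P(+|¬D)P(¬D)
     = 0.8500 × 0.0525 + 0.0914 × 0.9475
     = 0.04462500 + 0.08660150
     = 0.13122650

Step 2: Apply Bayes' theorem for P(D|+)
P(D|+) = P(+|D)P(D) / P(+)
       = 0.04462500 / 0.13122650
       = 0.3401


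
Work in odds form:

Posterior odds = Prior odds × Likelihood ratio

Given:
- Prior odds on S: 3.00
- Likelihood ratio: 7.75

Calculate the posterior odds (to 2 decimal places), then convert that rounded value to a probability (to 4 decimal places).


Step 1: Calculate posterior odds
Posterior odds = Prior odds × LR
               = 3.00 × 7.75
               = 23.25

Step 2: Convert to probability
P(S|E) = Posterior odds / (1 + Posterior odds)
       = 23.25 / (1 + 23.25)
       = 23.25 / 24.25
       = 0.9588

The evidence increased P(S) from 0.7500 to 0.9588.
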